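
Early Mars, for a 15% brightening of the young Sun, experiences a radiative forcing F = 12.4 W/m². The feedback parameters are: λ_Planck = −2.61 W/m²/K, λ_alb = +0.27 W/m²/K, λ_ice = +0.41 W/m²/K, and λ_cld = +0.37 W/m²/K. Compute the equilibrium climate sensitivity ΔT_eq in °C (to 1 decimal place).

Net feedback parameter λ = (−2.61) + (+0.27) + (+0.41) + (+0.37) = -1.56 W/m²/K.
ΔT = −F/λ = −12.4/(-1.56) = 7.9 °C.

7.9 °C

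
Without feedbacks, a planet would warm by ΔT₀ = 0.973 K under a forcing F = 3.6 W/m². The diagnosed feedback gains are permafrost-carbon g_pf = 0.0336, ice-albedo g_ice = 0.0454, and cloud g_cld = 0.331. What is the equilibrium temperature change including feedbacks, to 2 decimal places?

Total gain g = 0.0336 + 0.0454 + 0.331 = 0.41.
Amplification A = 1/(1 − 0.41) = 1.695.
ΔT = 0.973 × 1.695 = 1.65 K.

1.65 K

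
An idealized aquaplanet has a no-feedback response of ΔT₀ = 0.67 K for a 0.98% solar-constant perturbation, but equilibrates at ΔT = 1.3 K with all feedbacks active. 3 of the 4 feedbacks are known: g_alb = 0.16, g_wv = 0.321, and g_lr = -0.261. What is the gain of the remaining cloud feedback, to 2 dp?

0.26

Amplification A = ΔT/ΔT₀ = 1.3/0.67 = 1.94.
Total gain g = 1 − 1/A = 1 − 1/1.94 = 0.4845.
Known gains sum to 0.16 + 0.321 − 0.261 = 0.22.
g_cld = 0.4845 − 0.22 = 0.26.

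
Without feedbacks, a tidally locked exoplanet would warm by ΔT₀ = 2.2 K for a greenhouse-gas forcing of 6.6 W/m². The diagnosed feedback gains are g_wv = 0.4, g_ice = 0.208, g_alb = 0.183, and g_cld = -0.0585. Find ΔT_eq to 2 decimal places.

Total gain g = 0.4 + 0.208 + 0.183 − 0.0585 = 0.7325.
Amplification A = 1/(1 − 0.7325) = 3.738.
ΔT = 2.2 × 3.738 = 8.22 K.

8.22 K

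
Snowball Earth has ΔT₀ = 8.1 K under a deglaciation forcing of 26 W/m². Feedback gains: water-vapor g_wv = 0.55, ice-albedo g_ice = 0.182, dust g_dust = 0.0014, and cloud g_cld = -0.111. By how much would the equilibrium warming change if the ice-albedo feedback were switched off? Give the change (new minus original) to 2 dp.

-6.98 K

Original: g = 0.6224, ΔT = 8.1/(1−0.6224) = 21.4513 K.
Without ice-albedo: g' = 0.4404, ΔT' = 8.1/(1−0.4404) = 14.4746 K.
Change = 14.4746 − 21.4513 = -6.98 K.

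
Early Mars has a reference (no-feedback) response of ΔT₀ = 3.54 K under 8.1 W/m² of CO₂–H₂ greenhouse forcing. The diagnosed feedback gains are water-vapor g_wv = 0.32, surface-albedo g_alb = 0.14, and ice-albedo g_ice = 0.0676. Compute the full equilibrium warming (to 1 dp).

Total gain g = 0.32 + 0.14 + 0.0676 = 0.5276.
Amplification A = 1/(1 − 0.5276) = 2.117.
ΔT = 3.54 × 2.117 = 7.5 K.

7.5 K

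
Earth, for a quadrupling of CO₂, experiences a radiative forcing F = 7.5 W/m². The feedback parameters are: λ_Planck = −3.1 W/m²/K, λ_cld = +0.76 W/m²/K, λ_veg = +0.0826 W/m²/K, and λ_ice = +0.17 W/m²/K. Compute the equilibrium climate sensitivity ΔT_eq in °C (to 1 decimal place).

Net feedback parameter λ = (−3.1) + (+0.76) + (+0.0826) + (+0.17) = -2.0874 W/m²/K.
ΔT = −F/λ = −7.5/(-2.0874) = 3.6 °C.

3.6 °C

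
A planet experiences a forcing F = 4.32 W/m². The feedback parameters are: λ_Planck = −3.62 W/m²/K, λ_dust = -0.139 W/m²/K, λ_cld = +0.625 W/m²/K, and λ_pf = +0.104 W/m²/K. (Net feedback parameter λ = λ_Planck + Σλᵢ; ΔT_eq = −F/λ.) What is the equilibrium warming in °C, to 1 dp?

Net feedback parameter λ = (−3.62) + (-0.139) + (+0.625) + (+0.104) = -3.03 W/m²/K.
ΔT = −F/λ = −4.32/(-3.03) = 1.4 °C.

1.4 °C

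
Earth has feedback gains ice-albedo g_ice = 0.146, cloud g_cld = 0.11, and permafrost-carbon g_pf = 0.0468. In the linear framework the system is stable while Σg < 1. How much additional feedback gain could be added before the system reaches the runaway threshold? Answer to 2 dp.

0.70

Current total gain = 0.146 + 0.11 + 0.0468 = 0.3028.
Margin to runaway = 1 − 0.3028 = 0.70.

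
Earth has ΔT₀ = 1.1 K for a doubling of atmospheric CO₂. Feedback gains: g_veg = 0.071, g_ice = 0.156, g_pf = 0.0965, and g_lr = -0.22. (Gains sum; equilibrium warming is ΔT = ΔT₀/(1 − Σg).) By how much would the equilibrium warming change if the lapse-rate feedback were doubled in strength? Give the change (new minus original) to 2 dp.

Original: g = 0.1035, ΔT = 1.1/(1−0.1035) = 1.2270 K.
With doubled lapse-rate: g' = -0.1165, ΔT' = 1.1/(1+0.1165) = 0.9852 K.
Change = 0.9852 − 1.2270 = -0.24 K.

-0.24 K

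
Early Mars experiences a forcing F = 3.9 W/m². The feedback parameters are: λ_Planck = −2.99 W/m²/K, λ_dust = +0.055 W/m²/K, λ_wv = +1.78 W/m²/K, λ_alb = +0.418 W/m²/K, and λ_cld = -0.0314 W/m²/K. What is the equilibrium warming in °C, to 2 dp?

5.08 °C

Net feedback parameter λ = (−2.99) + (+0.055) + (+1.78) + (+0.418) + (-0.0314) = -0.7684 W/m²/K.
ΔT = −F/λ = −3.9/(-0.7684) = 5.08 °C.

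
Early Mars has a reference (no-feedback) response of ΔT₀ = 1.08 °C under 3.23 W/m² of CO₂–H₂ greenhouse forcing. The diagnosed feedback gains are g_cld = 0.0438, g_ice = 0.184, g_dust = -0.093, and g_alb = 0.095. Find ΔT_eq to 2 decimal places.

Total gain g = 0.0438 + 0.184 − 0.093 + 0.095 = 0.2298.
Amplification A = 1/(1 − 0.2298) = 1.298.
ΔT = 1.08 × 1.298 = 1.40 °C.

1.40 °C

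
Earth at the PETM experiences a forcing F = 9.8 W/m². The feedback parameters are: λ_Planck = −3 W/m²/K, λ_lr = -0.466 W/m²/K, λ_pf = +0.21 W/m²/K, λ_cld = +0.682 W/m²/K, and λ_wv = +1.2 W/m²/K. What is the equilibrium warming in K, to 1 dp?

7.1 K

Net feedback parameter λ = (−3) + (-0.466) + (+0.21) + (+0.682) + (+1.2) = -1.374 W/m²/K.
ΔT = −F/λ = −9.8/(-1.374) = 7.1 K.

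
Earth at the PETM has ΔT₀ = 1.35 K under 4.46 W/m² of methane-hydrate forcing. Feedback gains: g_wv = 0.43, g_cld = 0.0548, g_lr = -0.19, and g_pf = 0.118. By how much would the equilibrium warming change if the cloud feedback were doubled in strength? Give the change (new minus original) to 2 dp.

Original: g = 0.4128, ΔT = 1.35/(1−0.4128) = 2.2990 K.
With doubled cloud: g' = 0.4676, ΔT' = 1.35/(1−0.4676) = 2.5357 K.
Change = 2.5357 − 2.2990 = 0.24 K.

0.24 K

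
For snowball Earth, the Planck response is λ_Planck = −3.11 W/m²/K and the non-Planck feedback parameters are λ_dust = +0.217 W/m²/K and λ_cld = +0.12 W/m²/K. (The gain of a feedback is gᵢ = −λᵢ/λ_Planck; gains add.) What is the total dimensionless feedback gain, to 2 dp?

Convert to gains: g_dust = 0.217/3.11 = 0.06977; g_cld = 0.12/3.11 = 0.03859.
Total gain g = 0.10836.

0.11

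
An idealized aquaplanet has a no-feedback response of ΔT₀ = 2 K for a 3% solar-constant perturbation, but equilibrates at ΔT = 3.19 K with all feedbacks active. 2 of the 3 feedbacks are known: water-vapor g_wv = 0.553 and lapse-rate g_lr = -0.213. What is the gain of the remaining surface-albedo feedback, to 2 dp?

Amplification A = ΔT/ΔT₀ = 3.19/2 = 1.595.
Total gain g = 1 − 1/A = 1 − 1/1.595 = 0.373.
Known gains sum to 0.553 − 0.213 = 0.34.
g_alb = 0.373 − 0.34 = 0.03.

0.03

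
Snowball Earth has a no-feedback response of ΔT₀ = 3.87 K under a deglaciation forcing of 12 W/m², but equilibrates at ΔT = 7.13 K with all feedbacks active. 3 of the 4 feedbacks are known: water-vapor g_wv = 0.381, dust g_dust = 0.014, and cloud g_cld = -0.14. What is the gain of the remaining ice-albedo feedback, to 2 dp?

0.20

Amplification A = ΔT/ΔT₀ = 7.13/3.87 = 1.842.
Total gain g = 1 − 1/A = 1 − 1/1.842 = 0.4571.
Known gains sum to 0.381 + 0.014 − 0.14 = 0.255.
g_ice = 0.4571 − 0.255 = 0.20.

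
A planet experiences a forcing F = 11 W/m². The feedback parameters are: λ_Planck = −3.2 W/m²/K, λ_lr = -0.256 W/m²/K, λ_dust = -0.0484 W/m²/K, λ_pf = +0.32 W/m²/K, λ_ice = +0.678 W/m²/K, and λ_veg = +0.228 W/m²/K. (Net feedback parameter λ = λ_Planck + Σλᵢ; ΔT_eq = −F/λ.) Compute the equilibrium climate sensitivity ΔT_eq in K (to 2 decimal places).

4.83 K

Net feedback parameter λ = (−3.2) + (-0.256) + (-0.0484) + (+0.32) + (+0.678) + (+0.228) = -2.2784 W/m²/K.
ΔT = −F/λ = −11/(-2.2784) = 4.83 K.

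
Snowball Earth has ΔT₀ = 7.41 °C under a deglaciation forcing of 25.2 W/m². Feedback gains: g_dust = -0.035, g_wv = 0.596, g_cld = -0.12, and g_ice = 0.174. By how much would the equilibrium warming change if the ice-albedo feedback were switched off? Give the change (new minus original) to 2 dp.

Original: g = 0.615, ΔT = 7.41/(1−0.615) = 19.2468 °C.
Without ice-albedo: g' = 0.441, ΔT' = 7.41/(1−0.441) = 13.2558 °C.
Change = 13.2558 − 19.2468 = -5.99 °C.

-5.99 °C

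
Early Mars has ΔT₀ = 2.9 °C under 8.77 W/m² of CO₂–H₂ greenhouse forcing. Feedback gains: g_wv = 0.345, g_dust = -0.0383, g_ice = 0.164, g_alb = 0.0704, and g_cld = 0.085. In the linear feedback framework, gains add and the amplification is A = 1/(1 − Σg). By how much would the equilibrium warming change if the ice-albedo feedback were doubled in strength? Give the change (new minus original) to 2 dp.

Original: g = 0.6261, ΔT = 2.9/(1−0.6261) = 7.7561 °C.
With doubled ice-albedo: g' = 0.7901, ΔT' = 2.9/(1−0.7901) = 13.8161 °C.
Change = 13.8161 − 7.7561 = 6.06 °C.

6.06 °C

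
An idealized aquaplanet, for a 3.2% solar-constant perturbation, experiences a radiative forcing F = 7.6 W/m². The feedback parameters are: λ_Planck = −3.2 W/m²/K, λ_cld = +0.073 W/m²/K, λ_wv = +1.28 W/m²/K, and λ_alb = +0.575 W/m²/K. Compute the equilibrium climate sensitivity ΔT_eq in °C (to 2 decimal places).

5.97 °C

Net feedback parameter λ = (−3.2) + (+0.073) + (+1.28) + (+0.575) = -1.272 W/m²/K.
ΔT = −F/λ = −7.6/(-1.272) = 5.97 °C.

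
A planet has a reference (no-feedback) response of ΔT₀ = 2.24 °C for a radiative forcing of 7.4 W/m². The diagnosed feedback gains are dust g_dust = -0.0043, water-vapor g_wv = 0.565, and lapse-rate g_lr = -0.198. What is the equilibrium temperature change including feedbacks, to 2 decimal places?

3.51 °C

Total gain g = -0.0043 + 0.565 − 0.198 = 0.3627.
Amplification A = 1/(1 − 0.3627) = 1.569.
ΔT = 2.24 × 1.569 = 3.51 °C.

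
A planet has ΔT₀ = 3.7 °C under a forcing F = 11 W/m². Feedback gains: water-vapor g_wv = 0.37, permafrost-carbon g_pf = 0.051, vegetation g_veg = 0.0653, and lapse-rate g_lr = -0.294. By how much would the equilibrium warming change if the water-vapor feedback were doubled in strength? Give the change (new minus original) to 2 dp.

3.87 °C

Original: g = 0.1923, ΔT = 3.7/(1−0.1923) = 4.5809 °C.
With doubled water-vapor: g' = 0.5623, ΔT' = 3.7/(1−0.5623) = 8.4533 °C.
Change = 8.4533 − 4.5809 = 3.87 °C.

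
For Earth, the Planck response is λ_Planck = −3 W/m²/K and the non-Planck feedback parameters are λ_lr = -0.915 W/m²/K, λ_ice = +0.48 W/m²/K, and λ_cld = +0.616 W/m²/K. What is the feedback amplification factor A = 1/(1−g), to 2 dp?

1.06

Convert to gains: g_lr = -0.915/3 = -0.305; g_ice = 0.48/3 = 0.16; g_cld = 0.616/3 = 0.2053.
Total gain g = 0.0603.
A = 1/(1 − 0.0603) = 1.06.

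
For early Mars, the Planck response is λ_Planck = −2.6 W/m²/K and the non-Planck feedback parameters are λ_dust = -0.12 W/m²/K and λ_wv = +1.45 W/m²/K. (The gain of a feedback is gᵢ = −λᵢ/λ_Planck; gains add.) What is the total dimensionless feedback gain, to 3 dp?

0.512

Convert to gains: g_dust = -0.12/2.6 = -0.04615; g_wv = 1.45/2.6 = 0.5577.
Total gain g = 0.51155.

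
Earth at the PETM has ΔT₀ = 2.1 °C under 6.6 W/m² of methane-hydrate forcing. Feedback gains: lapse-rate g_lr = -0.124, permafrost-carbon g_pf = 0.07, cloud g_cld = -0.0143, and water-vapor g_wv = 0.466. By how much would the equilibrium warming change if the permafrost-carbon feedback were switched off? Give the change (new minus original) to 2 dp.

Original: g = 0.3977, ΔT = 2.1/(1−0.3977) = 3.4866 °C.
Without permafrost-carbon: g' = 0.3277, ΔT' = 2.1/(1−0.3277) = 3.1236 °C.
Change = 3.1236 − 3.4866 = -0.36 °C.

-0.36 °C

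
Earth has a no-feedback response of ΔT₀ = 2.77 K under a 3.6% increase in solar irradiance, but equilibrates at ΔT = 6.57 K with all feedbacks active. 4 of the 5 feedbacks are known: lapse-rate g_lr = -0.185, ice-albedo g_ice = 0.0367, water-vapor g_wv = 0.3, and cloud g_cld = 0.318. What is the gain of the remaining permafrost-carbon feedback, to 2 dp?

Amplification A = ΔT/ΔT₀ = 6.57/2.77 = 2.372.
Total gain g = 1 − 1/A = 1 − 1/2.372 = 0.5784.
Known gains sum to -0.185 + 0.0367 + 0.3 + 0.318 = 0.4697.
g_pf = 0.5784 − 0.4697 = 0.11.

0.11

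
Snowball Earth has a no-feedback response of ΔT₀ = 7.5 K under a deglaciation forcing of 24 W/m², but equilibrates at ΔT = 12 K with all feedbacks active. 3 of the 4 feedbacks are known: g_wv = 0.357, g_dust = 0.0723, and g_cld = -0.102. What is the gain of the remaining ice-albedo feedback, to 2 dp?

Amplification A = ΔT/ΔT₀ = 12/7.5 = 1.6.
Total gain g = 1 − 1/A = 1 − 1/1.6 = 0.375.
Known gains sum to 0.357 + 0.0723 − 0.102 = 0.3273.
g_ice = 0.375 − 0.3273 = 0.05.

0.05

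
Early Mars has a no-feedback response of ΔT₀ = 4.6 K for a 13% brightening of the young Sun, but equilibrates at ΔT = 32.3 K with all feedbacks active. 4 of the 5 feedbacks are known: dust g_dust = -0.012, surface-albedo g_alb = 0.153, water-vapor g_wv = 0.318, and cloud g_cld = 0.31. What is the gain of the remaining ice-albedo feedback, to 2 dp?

Amplification A = ΔT/ΔT₀ = 32.3/4.6 = 7.022.
Total gain g = 1 − 1/A = 1 − 1/7.022 = 0.8576.
Known gains sum to -0.012 + 0.153 + 0.318 + 0.31 = 0.769.
g_ice = 0.8576 − 0.769 = 0.09.

0.09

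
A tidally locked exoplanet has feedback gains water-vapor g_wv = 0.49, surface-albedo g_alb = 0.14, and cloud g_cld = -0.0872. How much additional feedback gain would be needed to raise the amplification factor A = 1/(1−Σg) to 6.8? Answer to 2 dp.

0.31

Current total gain = 0.5428.
Target gain for A = 6.8: g* = 1 − 1/6.8 = 0.8529.
Additional gain needed = 0.8529 − 0.5428 = 0.31.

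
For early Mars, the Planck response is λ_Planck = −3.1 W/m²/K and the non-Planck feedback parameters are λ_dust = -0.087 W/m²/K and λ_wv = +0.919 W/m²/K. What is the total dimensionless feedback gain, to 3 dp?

Convert to gains: g_dust = -0.087/3.1 = -0.02806; g_wv = 0.919/3.1 = 0.2965.
Total gain g = 0.26844.

0.268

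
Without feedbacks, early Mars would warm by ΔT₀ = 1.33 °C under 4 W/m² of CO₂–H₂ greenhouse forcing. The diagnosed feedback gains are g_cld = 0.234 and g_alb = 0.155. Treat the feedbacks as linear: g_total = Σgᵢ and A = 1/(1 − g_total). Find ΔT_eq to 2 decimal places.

Total gain g = 0.234 + 0.155 = 0.389.
Amplification A = 1/(1 − 0.389) = 1.637.
ΔT = 1.33 × 1.637 = 2.18 °C.

2.18 °C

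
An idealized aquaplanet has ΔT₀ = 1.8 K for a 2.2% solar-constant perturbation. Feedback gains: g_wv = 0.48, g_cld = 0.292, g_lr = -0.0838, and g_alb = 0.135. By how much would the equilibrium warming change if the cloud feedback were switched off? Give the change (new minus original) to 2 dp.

Original: g = 0.8232, ΔT = 1.8/(1−0.8232) = 10.1810 K.
Without cloud: g' = 0.5312, ΔT' = 1.8/(1−0.5312) = 3.8396 K.
Change = 3.8396 − 10.1810 = -6.34 K.

-6.34 K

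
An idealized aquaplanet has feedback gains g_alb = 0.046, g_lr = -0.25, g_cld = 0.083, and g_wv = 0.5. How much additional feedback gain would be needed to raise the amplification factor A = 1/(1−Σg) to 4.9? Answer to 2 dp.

Current total gain = 0.379.
Target gain for A = 4.9: g* = 1 − 1/4.9 = 0.7959.
Additional gain needed = 0.7959 − 0.379 = 0.42.

0.42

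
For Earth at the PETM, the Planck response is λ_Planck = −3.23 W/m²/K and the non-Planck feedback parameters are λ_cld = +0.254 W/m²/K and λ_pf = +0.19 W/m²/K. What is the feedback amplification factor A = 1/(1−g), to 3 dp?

Convert to gains: g_cld = 0.254/3.23 = 0.07864; g_pf = 0.19/3.23 = 0.05882.
Total gain g = 0.13746.
A = 1/(1 − 0.13746) = 1.159.

1.159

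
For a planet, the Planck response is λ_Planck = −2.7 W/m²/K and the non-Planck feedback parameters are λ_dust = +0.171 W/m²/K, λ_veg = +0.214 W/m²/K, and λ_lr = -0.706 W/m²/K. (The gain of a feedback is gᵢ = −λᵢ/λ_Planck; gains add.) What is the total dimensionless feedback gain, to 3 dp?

-0.119

Convert to gains: g_dust = 0.171/2.7 = 0.06333; g_veg = 0.214/2.7 = 0.07926; g_lr = -0.706/2.7 = -0.2615.
Total gain g = -0.11891.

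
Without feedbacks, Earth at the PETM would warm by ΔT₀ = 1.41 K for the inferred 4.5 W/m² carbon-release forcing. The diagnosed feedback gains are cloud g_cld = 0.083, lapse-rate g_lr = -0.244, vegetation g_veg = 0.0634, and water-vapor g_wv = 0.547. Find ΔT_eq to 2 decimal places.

Total gain g = 0.083 − 0.244 + 0.0634 + 0.547 = 0.4494.
Amplification A = 1/(1 − 0.4494) = 1.816.
ΔT = 1.41 × 1.816 = 2.56 K.

2.56 K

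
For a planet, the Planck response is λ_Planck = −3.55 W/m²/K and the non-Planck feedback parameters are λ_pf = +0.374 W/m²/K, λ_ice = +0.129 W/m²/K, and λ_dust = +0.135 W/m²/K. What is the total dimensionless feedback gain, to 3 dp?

Convert to gains: g_pf = 0.374/3.55 = 0.1054; g_ice = 0.129/3.55 = 0.03634; g_dust = 0.135/3.55 = 0.03803.
Total gain g = 0.17977.

0.180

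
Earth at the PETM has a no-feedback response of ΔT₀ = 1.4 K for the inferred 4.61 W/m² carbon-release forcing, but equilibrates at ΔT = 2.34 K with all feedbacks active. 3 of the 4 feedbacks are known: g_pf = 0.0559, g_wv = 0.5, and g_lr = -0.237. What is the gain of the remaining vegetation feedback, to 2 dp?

0.08

Amplification A = ΔT/ΔT₀ = 2.34/1.4 = 1.671.
Total gain g = 1 − 1/A = 1 − 1/1.671 = 0.4016.
Known gains sum to 0.0559 + 0.5 − 0.237 = 0.3189.
g_veg = 0.4016 − 0.3189 = 0.08.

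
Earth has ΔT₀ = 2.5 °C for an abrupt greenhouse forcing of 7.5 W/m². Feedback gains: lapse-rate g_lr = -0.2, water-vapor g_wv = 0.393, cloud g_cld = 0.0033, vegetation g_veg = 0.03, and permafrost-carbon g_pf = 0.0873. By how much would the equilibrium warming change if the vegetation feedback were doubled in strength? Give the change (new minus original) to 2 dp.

Original: g = 0.3136, ΔT = 2.5/(1−0.3136) = 3.6422 °C.
With doubled vegetation: g' = 0.3436, ΔT' = 2.5/(1−0.3436) = 3.8087 °C.
Change = 3.8087 − 3.6422 = 0.17 °C.

0.17 °C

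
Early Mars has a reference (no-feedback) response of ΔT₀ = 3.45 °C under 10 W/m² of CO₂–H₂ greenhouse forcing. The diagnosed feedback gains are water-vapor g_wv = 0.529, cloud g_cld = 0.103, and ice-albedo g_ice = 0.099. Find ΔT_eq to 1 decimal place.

Total gain g = 0.529 + 0.103 + 0.099 = 0.731.
Amplification A = 1/(1 − 0.731) = 3.717.
ΔT = 3.45 × 3.717 = 12.8 °C.

12.8 °C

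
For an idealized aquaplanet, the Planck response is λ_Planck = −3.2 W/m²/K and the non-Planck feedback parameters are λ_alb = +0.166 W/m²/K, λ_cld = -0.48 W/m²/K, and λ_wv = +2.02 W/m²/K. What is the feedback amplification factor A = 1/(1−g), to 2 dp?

Convert to gains: g_alb = 0.166/3.2 = 0.05187; g_cld = -0.48/3.2 = -0.15; g_wv = 2.02/3.2 = 0.6312.
Total gain g = 0.53307.
A = 1/(1 − 0.53307) = 2.14.

2.14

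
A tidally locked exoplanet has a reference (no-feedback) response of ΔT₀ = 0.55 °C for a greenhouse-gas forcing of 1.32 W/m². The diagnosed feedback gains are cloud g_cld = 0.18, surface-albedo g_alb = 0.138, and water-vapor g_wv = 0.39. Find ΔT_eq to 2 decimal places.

Total gain g = 0.18 + 0.138 + 0.39 = 0.708.
Amplification A = 1/(1 − 0.708) = 3.425.
ΔT = 0.55 × 3.425 = 1.88 °C.

1.88 °C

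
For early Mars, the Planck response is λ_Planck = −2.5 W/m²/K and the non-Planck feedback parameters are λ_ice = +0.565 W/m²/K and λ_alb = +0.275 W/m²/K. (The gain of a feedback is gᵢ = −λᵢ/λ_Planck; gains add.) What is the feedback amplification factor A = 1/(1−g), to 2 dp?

Convert to gains: g_ice = 0.565/2.5 = 0.226; g_alb = 0.275/2.5 = 0.11.
Total gain g = 0.336.
A = 1/(1 − 0.336) = 1.51.

1.51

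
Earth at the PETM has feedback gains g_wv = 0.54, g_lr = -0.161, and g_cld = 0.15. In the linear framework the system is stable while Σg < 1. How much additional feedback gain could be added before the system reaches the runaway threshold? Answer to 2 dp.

0.47

Current total gain = 0.54 − 0.161 + 0.15 = 0.529.
Margin to runaway = 1 − 0.529 = 0.47.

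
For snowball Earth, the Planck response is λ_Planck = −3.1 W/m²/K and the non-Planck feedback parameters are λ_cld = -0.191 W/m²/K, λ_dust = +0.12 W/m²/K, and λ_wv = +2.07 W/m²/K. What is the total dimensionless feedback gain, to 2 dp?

Convert to gains: g_cld = -0.191/3.1 = -0.06161; g_dust = 0.12/3.1 = 0.03871; g_wv = 2.07/3.1 = 0.6677.
Total gain g = 0.6448.

0.64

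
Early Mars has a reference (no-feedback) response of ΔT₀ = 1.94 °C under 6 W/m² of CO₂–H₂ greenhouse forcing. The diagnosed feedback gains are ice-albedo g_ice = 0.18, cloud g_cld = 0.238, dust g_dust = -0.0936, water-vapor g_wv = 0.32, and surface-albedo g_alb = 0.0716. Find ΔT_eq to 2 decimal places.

6.83 °C

Total gain g = 0.18 + 0.238 − 0.0936 + 0.32 + 0.0716 = 0.716.
Amplification A = 1/(1 − 0.716) = 3.521.
ΔT = 1.94 × 3.521 = 6.83 °C.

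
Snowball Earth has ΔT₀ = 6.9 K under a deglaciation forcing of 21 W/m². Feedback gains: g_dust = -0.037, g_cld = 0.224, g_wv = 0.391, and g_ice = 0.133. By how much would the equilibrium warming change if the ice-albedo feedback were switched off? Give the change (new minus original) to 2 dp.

-7.52 K

Original: g = 0.711, ΔT = 6.9/(1−0.711) = 23.8754 K.
Without ice-albedo: g' = 0.578, ΔT' = 6.9/(1−0.578) = 16.3507 K.
Change = 16.3507 − 23.8754 = -7.52 K.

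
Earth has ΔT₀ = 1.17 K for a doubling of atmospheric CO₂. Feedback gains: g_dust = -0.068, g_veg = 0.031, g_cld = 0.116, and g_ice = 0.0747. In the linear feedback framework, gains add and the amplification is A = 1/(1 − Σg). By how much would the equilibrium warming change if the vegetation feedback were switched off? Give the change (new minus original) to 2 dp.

-0.05 K

Original: g = 0.1537, ΔT = 1.17/(1−0.1537) = 1.3825 K.
Without vegetation: g' = 0.1227, ΔT' = 1.17/(1−0.1227) = 1.3336 K.
Change = 1.3336 − 1.3825 = -0.05 K.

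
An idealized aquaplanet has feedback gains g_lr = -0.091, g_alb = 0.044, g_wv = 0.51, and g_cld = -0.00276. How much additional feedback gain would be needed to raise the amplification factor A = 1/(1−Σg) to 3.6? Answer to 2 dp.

Current total gain = 0.46024.
Target gain for A = 3.6: g* = 1 − 1/3.6 = 0.7222.
Additional gain needed = 0.7222 − 0.46024 = 0.26.

0.26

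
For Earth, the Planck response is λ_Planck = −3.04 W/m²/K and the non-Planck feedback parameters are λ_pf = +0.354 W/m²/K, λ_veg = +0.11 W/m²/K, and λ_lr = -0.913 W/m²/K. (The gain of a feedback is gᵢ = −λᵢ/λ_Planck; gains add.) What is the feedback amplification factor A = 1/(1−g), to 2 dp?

Convert to gains: g_pf = 0.354/3.04 = 0.1164; g_veg = 0.11/3.04 = 0.03618; g_lr = -0.913/3.04 = -0.3003.
Total gain g = -0.14772.
A = 1/(1 + 0.14772) = 0.87.

0.87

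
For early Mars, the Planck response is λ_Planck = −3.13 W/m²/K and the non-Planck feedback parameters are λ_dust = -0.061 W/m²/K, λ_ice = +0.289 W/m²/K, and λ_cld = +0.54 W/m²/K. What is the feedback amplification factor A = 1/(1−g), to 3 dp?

1.325

Convert to gains: g_dust = -0.061/3.13 = -0.01949; g_ice = 0.289/3.13 = 0.09233; g_cld = 0.54/3.13 = 0.1725.
Total gain g = 0.24534.
A = 1/(1 − 0.24534) = 1.325.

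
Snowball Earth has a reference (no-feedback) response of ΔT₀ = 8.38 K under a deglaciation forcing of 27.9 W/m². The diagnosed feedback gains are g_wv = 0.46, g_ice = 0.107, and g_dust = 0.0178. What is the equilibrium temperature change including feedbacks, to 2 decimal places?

20.18 K

Total gain g = 0.46 + 0.107 + 0.0178 = 0.5848.
Amplification A = 1/(1 − 0.5848) = 2.408.
ΔT = 8.38 × 2.408 = 20.18 K.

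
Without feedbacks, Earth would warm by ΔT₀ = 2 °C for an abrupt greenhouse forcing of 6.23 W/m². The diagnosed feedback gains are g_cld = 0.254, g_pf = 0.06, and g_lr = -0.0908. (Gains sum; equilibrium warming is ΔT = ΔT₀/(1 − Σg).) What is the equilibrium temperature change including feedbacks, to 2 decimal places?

Total gain g = 0.254 + 0.06 − 0.0908 = 0.2232.
Amplification A = 1/(1 − 0.2232) = 1.287.
ΔT = 2 × 1.287 = 2.57 °C.

2.57 °C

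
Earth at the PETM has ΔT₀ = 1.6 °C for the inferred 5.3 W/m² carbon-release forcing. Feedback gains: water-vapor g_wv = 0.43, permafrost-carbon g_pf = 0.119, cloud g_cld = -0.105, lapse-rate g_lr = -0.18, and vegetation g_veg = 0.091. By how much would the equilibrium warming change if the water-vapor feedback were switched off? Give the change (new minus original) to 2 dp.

Original: g = 0.355, ΔT = 1.6/(1−0.355) = 2.4806 °C.
Without water-vapor: g' = -0.075, ΔT' = 1.6/(1+0.075) = 1.4884 °C.
Change = 1.4884 − 2.4806 = -0.99 °C.

-0.99 °C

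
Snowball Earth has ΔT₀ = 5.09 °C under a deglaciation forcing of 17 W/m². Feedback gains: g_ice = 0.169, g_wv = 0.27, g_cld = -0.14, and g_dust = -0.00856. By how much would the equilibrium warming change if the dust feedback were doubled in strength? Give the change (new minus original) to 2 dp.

Original: g = 0.29044, ΔT = 5.09/(1−0.29044) = 7.1735 °C.
With doubled dust: g' = 0.28188, ΔT' = 5.09/(1−0.28188) = 7.0880 °C.
Change = 7.0880 − 7.1735 = -0.09 °C.

-0.09 °C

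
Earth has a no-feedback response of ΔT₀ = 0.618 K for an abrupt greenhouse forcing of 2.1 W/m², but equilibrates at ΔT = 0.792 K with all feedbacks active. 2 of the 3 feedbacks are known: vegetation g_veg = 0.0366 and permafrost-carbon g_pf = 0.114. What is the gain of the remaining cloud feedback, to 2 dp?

Amplification A = ΔT/ΔT₀ = 0.792/0.618 = 1.282.
Total gain g = 1 − 1/A = 1 − 1/1.282 = 0.22.
Known gains sum to 0.0366 + 0.114 = 0.1506.
g_cld = 0.22 − 0.1506 = 0.07.

0.07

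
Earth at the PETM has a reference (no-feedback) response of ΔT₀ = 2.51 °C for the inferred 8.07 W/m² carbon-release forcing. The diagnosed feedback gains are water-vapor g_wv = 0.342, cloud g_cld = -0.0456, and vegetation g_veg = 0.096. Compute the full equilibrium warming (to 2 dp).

Total gain g = 0.342 − 0.0456 + 0.096 = 0.3924.
Amplification A = 1/(1 − 0.3924) = 1.646.
ΔT = 2.51 × 1.646 = 4.13 °C.

4.13 °C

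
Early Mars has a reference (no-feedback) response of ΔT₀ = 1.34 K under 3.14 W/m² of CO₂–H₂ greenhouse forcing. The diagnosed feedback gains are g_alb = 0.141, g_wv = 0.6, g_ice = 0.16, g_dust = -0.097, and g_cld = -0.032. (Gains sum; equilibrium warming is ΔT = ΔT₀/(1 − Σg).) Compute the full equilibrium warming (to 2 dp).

Total gain g = 0.141 + 0.6 + 0.16 − 0.097 − 0.032 = 0.772.
Amplification A = 1/(1 − 0.772) = 4.386.
ΔT = 1.34 × 4.386 = 5.88 K.

5.88 K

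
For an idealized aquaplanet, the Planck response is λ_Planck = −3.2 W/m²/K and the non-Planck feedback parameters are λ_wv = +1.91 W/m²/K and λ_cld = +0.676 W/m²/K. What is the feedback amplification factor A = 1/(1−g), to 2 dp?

Convert to gains: g_wv = 1.91/3.2 = 0.5969; g_cld = 0.676/3.2 = 0.2112.
Total gain g = 0.8081.
A = 1/(1 − 0.8081) = 5.21.

5.21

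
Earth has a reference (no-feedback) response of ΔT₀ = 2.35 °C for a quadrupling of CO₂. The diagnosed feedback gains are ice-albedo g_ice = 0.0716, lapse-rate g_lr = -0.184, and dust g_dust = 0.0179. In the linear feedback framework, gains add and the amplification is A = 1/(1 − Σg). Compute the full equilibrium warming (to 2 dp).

Total gain g = 0.0716 − 0.184 + 0.0179 = -0.0945.
Amplification A = 1/(1 + 0.0945) = 0.9137.
ΔT = 2.35 × 0.9137 = 2.15 °C.

2.15 °C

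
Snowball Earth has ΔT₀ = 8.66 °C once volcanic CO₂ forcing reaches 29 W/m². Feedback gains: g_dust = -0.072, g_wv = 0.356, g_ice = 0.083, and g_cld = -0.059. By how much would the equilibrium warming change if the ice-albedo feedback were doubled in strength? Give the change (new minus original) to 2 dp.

1.71 °C

Original: g = 0.308, ΔT = 8.66/(1−0.308) = 12.5145 °C.
With doubled ice-albedo: g' = 0.391, ΔT' = 8.66/(1−0.391) = 14.2200 °C.
Change = 14.2200 − 12.5145 = 1.71 °C.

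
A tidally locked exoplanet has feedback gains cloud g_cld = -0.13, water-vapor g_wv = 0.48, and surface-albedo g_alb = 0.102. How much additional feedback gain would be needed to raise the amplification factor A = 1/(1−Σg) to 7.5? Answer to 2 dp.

0.41

Current total gain = 0.452.
Target gain for A = 7.5: g* = 1 − 1/7.5 = 0.8667.
Additional gain needed = 0.8667 − 0.452 = 0.41.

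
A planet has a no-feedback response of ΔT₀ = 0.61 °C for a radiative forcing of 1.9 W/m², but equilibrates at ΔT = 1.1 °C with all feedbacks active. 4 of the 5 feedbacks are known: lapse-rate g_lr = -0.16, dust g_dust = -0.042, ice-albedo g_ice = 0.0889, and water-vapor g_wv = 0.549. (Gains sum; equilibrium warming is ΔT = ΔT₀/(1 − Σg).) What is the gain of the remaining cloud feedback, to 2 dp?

0.01

Amplification A = ΔT/ΔT₀ = 1.1/0.61 = 1.803.
Total gain g = 1 − 1/A = 1 − 1/1.803 = 0.4454.
Known gains sum to -0.16 − 0.042 + 0.0889 + 0.549 = 0.4359.
g_cld = 0.4454 − 0.4359 = 0.01.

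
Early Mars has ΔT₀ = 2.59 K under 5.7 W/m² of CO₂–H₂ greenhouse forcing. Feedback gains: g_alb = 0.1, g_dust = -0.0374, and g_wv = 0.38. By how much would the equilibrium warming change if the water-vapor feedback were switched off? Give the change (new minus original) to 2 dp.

Original: g = 0.4426, ΔT = 2.59/(1−0.4426) = 4.6466 K.
Without water-vapor: g' = 0.0626, ΔT' = 2.59/(1−0.0626) = 2.7630 K.
Change = 2.7630 − 4.6466 = -1.88 K.

-1.88 K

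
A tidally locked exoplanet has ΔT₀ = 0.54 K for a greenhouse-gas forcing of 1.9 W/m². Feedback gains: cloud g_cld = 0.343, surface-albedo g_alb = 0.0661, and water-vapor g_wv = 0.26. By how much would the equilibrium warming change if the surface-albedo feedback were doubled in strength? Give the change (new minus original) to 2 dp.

Original: g = 0.6691, ΔT = 0.54/(1−0.6691) = 1.6319 K.
With doubled surface-albedo: g' = 0.7352, ΔT' = 0.54/(1−0.7352) = 2.0393 K.
Change = 2.0393 − 1.6319 = 0.41 K.

0.41 K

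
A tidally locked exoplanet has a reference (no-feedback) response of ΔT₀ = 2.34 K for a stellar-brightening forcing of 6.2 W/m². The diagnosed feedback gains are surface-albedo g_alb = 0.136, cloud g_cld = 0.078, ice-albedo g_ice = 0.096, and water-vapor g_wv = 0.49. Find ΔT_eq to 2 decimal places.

Total gain g = 0.136 + 0.078 + 0.096 + 0.49 = 0.8.
Amplification A = 1/(1 − 0.8) = 5.
ΔT = 2.34 × 5 = 11.70 K.

11.70 K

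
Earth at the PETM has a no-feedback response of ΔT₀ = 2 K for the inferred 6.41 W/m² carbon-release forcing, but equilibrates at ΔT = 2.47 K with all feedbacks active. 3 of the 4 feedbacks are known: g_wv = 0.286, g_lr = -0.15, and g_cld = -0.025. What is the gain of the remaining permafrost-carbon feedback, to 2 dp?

Amplification A = ΔT/ΔT₀ = 2.47/2 = 1.235.
Total gain g = 1 − 1/A = 1 − 1/1.235 = 0.1903.
Known gains sum to 0.286 − 0.15 − 0.025 = 0.111.
g_pf = 0.1903 − 0.111 = 0.08.

0.08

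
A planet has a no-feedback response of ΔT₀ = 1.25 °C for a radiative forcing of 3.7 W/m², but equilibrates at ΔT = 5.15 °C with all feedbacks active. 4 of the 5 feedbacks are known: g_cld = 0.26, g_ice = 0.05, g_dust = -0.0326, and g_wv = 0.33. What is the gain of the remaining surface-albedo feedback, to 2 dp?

Amplification A = ΔT/ΔT₀ = 5.15/1.25 = 4.12.
Total gain g = 1 − 1/A = 1 − 1/4.12 = 0.7573.
Known gains sum to 0.26 + 0.05 − 0.0326 + 0.33 = 0.6074.
g_alb = 0.7573 − 0.6074 = 0.15.

0.15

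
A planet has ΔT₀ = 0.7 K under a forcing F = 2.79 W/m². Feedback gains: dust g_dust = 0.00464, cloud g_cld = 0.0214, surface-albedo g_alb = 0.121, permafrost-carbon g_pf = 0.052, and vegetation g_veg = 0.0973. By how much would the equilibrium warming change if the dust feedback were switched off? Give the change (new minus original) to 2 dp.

Original: g = 0.29634, ΔT = 0.7/(1−0.29634) = 0.9948 K.
Without dust: g' = 0.2917, ΔT' = 0.7/(1−0.2917) = 0.9883 K.
Change = 0.9883 − 0.9948 = -0.01 K.

-0.01 K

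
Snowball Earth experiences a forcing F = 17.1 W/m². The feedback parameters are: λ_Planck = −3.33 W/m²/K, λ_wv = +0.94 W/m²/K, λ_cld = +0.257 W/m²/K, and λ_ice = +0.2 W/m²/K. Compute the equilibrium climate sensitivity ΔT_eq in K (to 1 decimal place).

Net feedback parameter λ = (−3.33) + (+0.94) + (+0.257) + (+0.2) = -1.933 W/m²/K.
ΔT = −F/λ = −17.1/(-1.933) = 8.8 K.

8.8 K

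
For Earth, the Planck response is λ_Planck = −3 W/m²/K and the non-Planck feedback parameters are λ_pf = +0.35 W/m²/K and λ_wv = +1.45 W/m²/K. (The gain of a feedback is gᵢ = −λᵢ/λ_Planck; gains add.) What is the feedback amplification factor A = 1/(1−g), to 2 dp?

Convert to gains: g_pf = 0.35/3 = 0.1167; g_wv = 1.45/3 = 0.4833.
Total gain g = 0.6.
A = 1/(1 − 0.6) = 2.50.

2.50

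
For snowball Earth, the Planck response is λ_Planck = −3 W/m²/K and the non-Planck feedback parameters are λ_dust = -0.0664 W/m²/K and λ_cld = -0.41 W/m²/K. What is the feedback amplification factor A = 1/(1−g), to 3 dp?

0.863

Convert to gains: g_dust = -0.0664/3 = -0.02213; g_cld = -0.41/3 = -0.1367.
Total gain g = -0.15883.
A = 1/(1 + 0.15883) = 0.863.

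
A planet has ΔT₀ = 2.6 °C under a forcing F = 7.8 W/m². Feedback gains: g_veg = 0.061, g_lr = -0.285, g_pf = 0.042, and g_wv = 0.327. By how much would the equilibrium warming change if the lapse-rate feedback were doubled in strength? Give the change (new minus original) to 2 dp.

Original: g = 0.145, ΔT = 2.6/(1−0.145) = 3.0409 °C.
With doubled lapse-rate: g' = -0.14, ΔT' = 2.6/(1+0.14) = 2.2807 °C.
Change = 2.2807 − 3.0409 = -0.76 °C.

-0.76 °C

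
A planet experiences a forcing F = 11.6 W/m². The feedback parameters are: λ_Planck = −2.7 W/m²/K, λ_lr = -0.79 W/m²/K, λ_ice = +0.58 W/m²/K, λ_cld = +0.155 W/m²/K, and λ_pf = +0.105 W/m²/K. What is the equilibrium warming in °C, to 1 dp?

4.4 °C

Net feedback parameter λ = (−2.7) + (-0.79) + (+0.58) + (+0.155) + (+0.105) = -2.65 W/m²/K.
ΔT = −F/λ = −11.6/(-2.65) = 4.4 °C.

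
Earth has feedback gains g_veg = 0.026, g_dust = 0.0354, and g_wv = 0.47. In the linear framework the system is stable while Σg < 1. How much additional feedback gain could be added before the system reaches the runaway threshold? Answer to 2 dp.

0.47

Current total gain = 0.026 + 0.0354 + 0.47 = 0.5314.
Margin to runaway = 1 − 0.5314 = 0.47.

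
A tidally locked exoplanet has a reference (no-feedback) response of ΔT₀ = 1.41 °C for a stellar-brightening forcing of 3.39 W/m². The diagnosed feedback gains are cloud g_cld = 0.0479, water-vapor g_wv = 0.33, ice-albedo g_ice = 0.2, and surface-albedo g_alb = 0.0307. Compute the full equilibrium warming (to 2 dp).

3.60 °C

Total gain g = 0.0479 + 0.33 + 0.2 + 0.0307 = 0.6086.
Amplification A = 1/(1 − 0.6086) = 2.555.
ΔT = 1.41 × 2.555 = 3.60 °C.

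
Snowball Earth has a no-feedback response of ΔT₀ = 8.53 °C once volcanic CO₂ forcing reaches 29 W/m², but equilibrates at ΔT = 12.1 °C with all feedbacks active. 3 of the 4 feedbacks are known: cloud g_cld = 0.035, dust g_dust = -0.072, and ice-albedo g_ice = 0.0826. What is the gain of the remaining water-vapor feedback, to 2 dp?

0.25

Amplification A = ΔT/ΔT₀ = 12.1/8.53 = 1.419.
Total gain g = 1 − 1/A = 1 − 1/1.419 = 0.2953.
Known gains sum to 0.035 − 0.072 + 0.0826 = 0.0456.
g_wv = 0.2953 − 0.0456 = 0.25.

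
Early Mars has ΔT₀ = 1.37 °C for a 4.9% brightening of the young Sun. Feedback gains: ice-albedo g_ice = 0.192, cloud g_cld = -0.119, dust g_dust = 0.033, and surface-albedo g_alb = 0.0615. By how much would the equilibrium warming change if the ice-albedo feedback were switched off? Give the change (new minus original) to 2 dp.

Original: g = 0.1675, ΔT = 1.37/(1−0.1675) = 1.6456 °C.
Without ice-albedo: g' = -0.0245, ΔT' = 1.37/(1+0.0245) = 1.3372 °C.
Change = 1.3372 − 1.6456 = -0.31 °C.

-0.31 °C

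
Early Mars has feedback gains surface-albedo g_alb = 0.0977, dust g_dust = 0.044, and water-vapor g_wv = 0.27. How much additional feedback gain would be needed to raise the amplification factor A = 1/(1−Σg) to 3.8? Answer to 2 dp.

0.33

Current total gain = 0.4117.
Target gain for A = 3.8: g* = 1 − 1/3.8 = 0.7368.
Additional gain needed = 0.7368 − 0.4117 = 0.33.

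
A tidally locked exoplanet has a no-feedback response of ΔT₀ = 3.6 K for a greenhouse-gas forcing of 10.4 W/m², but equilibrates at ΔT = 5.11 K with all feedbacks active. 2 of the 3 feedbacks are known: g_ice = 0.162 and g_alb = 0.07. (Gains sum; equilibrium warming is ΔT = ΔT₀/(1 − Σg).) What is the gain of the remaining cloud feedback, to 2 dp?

Amplification A = ΔT/ΔT₀ = 5.11/3.6 = 1.419.
Total gain g = 1 − 1/A = 1 − 1/1.419 = 0.2953.
Known gains sum to 0.162 + 0.07 = 0.232.
g_cld = 0.2953 − 0.232 = 0.06.

0.06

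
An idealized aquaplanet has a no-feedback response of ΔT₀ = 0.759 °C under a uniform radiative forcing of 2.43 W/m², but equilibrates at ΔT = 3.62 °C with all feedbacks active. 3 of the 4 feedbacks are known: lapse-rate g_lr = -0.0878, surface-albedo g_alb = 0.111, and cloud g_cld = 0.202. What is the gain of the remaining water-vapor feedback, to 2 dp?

0.57

Amplification A = ΔT/ΔT₀ = 3.62/0.759 = 4.769.
Total gain g = 1 − 1/A = 1 − 1/4.769 = 0.7903.
Known gains sum to -0.0878 + 0.111 + 0.202 = 0.2252.
g_wv = 0.7903 − 0.2252 = 0.57.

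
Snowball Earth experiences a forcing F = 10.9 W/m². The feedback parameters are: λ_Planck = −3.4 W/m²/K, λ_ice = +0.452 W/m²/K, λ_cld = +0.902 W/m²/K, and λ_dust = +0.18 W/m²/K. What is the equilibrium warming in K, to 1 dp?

5.8 K

Net feedback parameter λ = (−3.4) + (+0.452) + (+0.902) + (+0.18) = -1.866 W/m²/K.
ΔT = −F/λ = −10.9/(-1.866) = 5.8 K.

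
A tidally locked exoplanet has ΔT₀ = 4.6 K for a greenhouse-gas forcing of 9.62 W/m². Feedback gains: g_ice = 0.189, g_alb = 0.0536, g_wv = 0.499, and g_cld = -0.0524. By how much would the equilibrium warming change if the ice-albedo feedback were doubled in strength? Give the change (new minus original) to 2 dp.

22.97 K

Original: g = 0.6892, ΔT = 4.6/(1−0.6892) = 14.8005 K.
With doubled ice-albedo: g' = 0.8782, ΔT' = 4.6/(1−0.8782) = 37.7668 K.
Change = 37.7668 − 14.8005 = 22.97 K.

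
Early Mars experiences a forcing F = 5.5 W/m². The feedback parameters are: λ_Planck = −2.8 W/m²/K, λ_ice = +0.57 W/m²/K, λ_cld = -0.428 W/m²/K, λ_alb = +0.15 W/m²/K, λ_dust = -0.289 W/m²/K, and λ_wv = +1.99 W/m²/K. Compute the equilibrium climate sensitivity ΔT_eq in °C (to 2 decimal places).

Net feedback parameter λ = (−2.8) + (+0.57) + (-0.428) + (+0.15) + (-0.289) + (+1.99) = -0.807 W/m²/K.
ΔT = −F/λ = −5.5/(-0.807) = 6.82 °C.

6.82 °C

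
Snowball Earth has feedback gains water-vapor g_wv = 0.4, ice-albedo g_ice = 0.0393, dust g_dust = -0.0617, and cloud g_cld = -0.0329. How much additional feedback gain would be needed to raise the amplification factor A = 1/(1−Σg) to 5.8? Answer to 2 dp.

0.48

Current total gain = 0.3447.
Target gain for A = 5.8: g* = 1 − 1/5.8 = 0.8276.
Additional gain needed = 0.8276 − 0.3447 = 0.48.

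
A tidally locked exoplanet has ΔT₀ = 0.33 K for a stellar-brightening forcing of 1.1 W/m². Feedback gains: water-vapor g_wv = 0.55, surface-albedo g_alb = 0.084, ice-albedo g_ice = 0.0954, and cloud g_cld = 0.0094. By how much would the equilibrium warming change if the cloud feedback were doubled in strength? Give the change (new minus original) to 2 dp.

Original: g = 0.7388, ΔT = 0.33/(1−0.7388) = 1.2634 K.
With doubled cloud: g' = 0.7482, ΔT' = 0.33/(1−0.7482) = 1.3106 K.
Change = 1.3106 − 1.2634 = 0.05 K.

0.05 K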